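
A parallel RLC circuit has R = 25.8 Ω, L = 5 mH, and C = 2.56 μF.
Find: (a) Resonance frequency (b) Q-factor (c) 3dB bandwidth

Step 1 — Resonance: ω₀ = 1/√(LC) = 1/√(0.005·2.56e-06) = 8839 rad/s.
Step 2 — f₀ = ω₀/(2π) = 1407 Hz.
Step 3 — Parallel Q: Q = R/(ω₀L) = 25.8/(8839·0.005) = 0.5838.
Step 4 — Bandwidth: Δω = ω₀/Q = 1.514e+04 rad/s; BW = Δω/(2π) = 2410 Hz.

(a) f₀ = 1407 Hz  (b) Q = 0.5838  (c) BW = 2410 Hz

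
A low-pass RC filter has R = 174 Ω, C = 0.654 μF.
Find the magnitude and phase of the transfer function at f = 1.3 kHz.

Step 1 — Angular frequency: ω = 2π·1300 = 8168 rad/s.
Step 2 — Transfer function: H(jω) = 1/(1 + jωRC).
Step 3 — Denominator: 1 + jωRC = 1 + j·8168·174·6.54e-07 = 1 + j0.9295.
Step 4 — H = 0.5365 - j0.4987.
Step 5 — Magnitude: |H| = 0.7325 (-2.7 dB); phase: φ = -42.9°.

|H| = 0.7325 (-2.7 dB), φ = -42.9°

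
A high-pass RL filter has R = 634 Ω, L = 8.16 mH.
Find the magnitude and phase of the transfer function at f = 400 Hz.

Step 1 — Angular frequency: ω = 2π·400 = 2513 rad/s.
Step 2 — Transfer function: H(jω) = jωL/(R + jωL).
Step 3 — Numerator jωL = j·20.51; denominator R + jωL = 634 + j20.51.
Step 4 — H = 0.001045 + j0.03231.
Step 5 — Magnitude: |H| = 0.03233 (-29.8 dB); phase: φ = 88.1°.

|H| = 0.03233 (-29.8 dB), φ = 88.1°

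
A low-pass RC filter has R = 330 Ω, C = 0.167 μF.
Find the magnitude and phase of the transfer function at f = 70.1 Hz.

Step 1 — Angular frequency: ω = 2π·70.1 = 440.5 rad/s.
Step 2 — Transfer function: H(jω) = 1/(1 + jωRC).
Step 3 — Denominator: 1 + jωRC = 1 + j·440.5·330·1.67e-07 = 1 + j0.02427.
Step 4 — H = 0.9994 - j0.02426.
Step 5 — Magnitude: |H| = 0.9997 (-0.0 dB); phase: φ = -1.4°.

|H| = 0.9997 (-0.0 dB), φ = -1.4°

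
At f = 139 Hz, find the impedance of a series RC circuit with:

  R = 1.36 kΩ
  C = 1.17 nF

Step 1 — Angular frequency: ω = 2π·f = 2π·139 = 873.4 rad/s.
Step 2 — Component impedances:
  R: Z = R = 1360 Ω
  C: Z = 1/(jωC) = -j/(ω·C) = 0 - j9.786e+05 Ω
Step 3 — Series combination: Z_total = R + C = 1360 - j9.786e+05 Ω = 9.786e+05∠-89.9° Ω.

Z = 1360 - j9.786e+05 Ω = 9.786e+05∠-89.9° Ω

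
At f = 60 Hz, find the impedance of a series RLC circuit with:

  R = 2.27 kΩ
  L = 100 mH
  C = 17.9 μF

Step 1 — Angular frequency: ω = 2π·f = 2π·60 = 377 rad/s.
Step 2 — Component impedances:
  R: Z = R = 2270 Ω
  L: Z = jωL = j·377·0.1 = 0 + j37.7 Ω
  C: Z = 1/(jωC) = -j/(ω·C) = 0 - j148.2 Ω
Step 3 — Series combination: Z_total = R + L + C = 2270 - j110.5 Ω = 2273∠-2.8° Ω.

Z = 2270 - j110.5 Ω = 2273∠-2.8° Ω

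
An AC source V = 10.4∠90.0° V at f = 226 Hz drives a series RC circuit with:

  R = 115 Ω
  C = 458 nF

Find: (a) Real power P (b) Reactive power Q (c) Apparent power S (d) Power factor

Step 1 — Angular frequency: ω = 2π·f = 2π·226 = 1420 rad/s.
Step 2 — Component impedances:
  R: Z = R = 115 Ω
  C: Z = 1/(jωC) = -j/(ω·C) = 0 - j1538 Ω
Step 3 — Series combination: Z_total = R + C = 115 - j1538 Ω = 1542∠-85.7° Ω.
Step 4 — Source phasor: V = 10.4∠90.0° V = 0 + j10.4 V.
Step 5 — Current: I = V / Z = -0.006726 + j0.0005031 A = 0.006745∠175.7° A.
Step 6 — Complex power: S = V·I* = 0.005232 - j0.06995 VA.
Step 7 — Real power: P = Re(S) = 0.005232 W.
Step 8 — Reactive power: Q = Im(S) = -0.06995 VAR.
Step 9 — Apparent power: |S| = 0.07015 VA.
Step 10 — Power factor: PF = P/|S| = 0.07458 (leading).

(a) P = 0.005232 W  (b) Q = -0.06995 VAR  (c) S = 0.07015 VA  (d) PF = 0.07458 (leading)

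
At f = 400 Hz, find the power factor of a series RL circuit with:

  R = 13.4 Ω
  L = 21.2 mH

Step 1 — Angular frequency: ω = 2π·f = 2π·400 = 2513 rad/s.
Step 2 — Component impedances:
  R: Z = R = 13.4 Ω
  L: Z = jωL = j·2513·0.0212 = 0 + j53.28 Ω
Step 3 — Series combination: Z_total = R + L = 13.4 + j53.28 Ω = 54.94∠75.9° Ω.
Step 4 — Power factor: PF = cos(φ) = Re(Z)/|Z| = 13.4/54.94 = 0.2439.
Step 5 — Type: Im(Z) = 53.28 ⇒ lagging (phase φ = 75.9°).

PF = 0.2439 (lagging, φ = 75.9°)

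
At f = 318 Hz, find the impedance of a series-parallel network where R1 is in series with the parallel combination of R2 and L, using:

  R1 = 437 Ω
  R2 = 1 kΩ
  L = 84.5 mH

Step 1 — Angular frequency: ω = 2π·f = 2π·318 = 1998 rad/s.
Step 2 — Component impedances:
  R1: Z = R = 437 Ω
  R2: Z = R = 1000 Ω
  L: Z = jωL = j·1998·0.0845 = 0 + j168.8 Ω
Step 3 — Parallel branch: R2 || L = 1/(1/R2 + 1/L) = 27.72 + j164.2 Ω.
Step 4 — Series with R1: Z_total = R1 + (R2 || L) = 464.7 + j164.2 Ω = 492.9∠19.5° Ω.

Z = 464.7 + j164.2 Ω = 492.9∠19.5° Ω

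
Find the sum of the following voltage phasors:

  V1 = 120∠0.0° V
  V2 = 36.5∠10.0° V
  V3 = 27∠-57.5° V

Step 1 — Convert each phasor to rectangular form:
  V1 = 120·(cos(0.0°) + j·sin(0.0°)) = 120 V
  V2 = 36.5·(cos(10.0°) + j·sin(10.0°)) = 35.95 + j6.338 V
  V3 = 27·(cos(-57.5°) + j·sin(-57.5°)) = 14.51 - j22.77 V
Step 2 — Sum components: V_total = 170.5 - j16.43 V.
Step 3 — Convert to polar: |V_total| = 171.2 V, ∠V_total = -5.5°.

V_total = 171.2∠-5.5° V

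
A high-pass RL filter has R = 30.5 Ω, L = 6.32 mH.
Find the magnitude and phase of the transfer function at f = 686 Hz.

Step 1 — Angular frequency: ω = 2π·686 = 4310 rad/s.
Step 2 — Transfer function: H(jω) = jωL/(R + jωL).
Step 3 — Numerator jωL = j·27.24; denominator R + jωL = 30.5 + j27.24.
Step 4 — H = 0.4437 + j0.4968.
Step 5 — Magnitude: |H| = 0.6661 (-3.5 dB); phase: φ = 48.2°.

|H| = 0.6661 (-3.5 dB), φ = 48.2°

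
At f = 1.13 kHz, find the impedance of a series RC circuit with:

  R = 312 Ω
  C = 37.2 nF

Step 1 — Angular frequency: ω = 2π·f = 2π·1130 = 7100 rad/s.
Step 2 — Component impedances:
  R: Z = R = 312 Ω
  C: Z = 1/(jωC) = -j/(ω·C) = 0 - j3786 Ω
Step 3 — Series combination: Z_total = R + C = 312 - j3786 Ω = 3799∠-85.3° Ω.

Z = 312 - j3786 Ω = 3799∠-85.3° Ω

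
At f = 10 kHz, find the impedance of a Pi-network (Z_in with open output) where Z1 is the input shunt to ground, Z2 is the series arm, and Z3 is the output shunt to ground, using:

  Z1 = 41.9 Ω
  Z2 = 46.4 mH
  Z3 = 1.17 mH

Step 1 — Angular frequency: ω = 2π·f = 2π·1e+04 = 6.283e+04 rad/s.
Step 2 — Component impedances:
  Z1: Z = R = 41.9 Ω
  Z2: Z = jωL = j·6.283e+04·0.0464 = 0 + j2915 Ω
  Z3: Z = jωL = j·6.283e+04·0.00117 = 0 + j73.51 Ω
Step 3 — With open output, the series arm Z2 and the output shunt Z3 appear in series to ground: Z2 + Z3 = 0 + j2989 Ω.
Step 4 — Parallel with input shunt Z1: Z_in = Z1 || (Z2 + Z3) = 41.89 + j0.5873 Ω = 41.9∠0.8° Ω.

Z = 41.89 + j0.5873 Ω = 41.9∠0.8° Ω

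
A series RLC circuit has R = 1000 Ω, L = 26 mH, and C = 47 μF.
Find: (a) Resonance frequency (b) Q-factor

Step 1 — Resonance condition Im(Z)=0 gives ω₀ = 1/√(LC).
Step 2 — ω₀ = 1/√(0.026·4.7e-05) = 904.6 rad/s.
Step 3 — f₀ = ω₀/(2π) = 144 Hz.
Step 4 — Series Q: Q = ω₀L/R = 904.6·0.026/1000 = 0.02352.

(a) f₀ = 144 Hz  (b) Q = 0.02352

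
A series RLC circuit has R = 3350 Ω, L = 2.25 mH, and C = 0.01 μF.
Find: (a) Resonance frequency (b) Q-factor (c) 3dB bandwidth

Step 1 — Resonance: ω₀ = 1/√(LC) = 1/√(0.00225·1e-08) = 2.108e+05 rad/s.
Step 2 — f₀ = ω₀/(2π) = 3.355e+04 Hz.
Step 3 — Series Q: Q = ω₀L/R = 2.108e+05·0.00225/3350 = 0.1416.
Step 4 — Bandwidth: Δω = ω₀/Q = 1.489e+06 rad/s; BW = Δω/(2π) = 2.37e+05 Hz.

(a) f₀ = 3.355e+04 Hz  (b) Q = 0.1416  (c) BW = 2.37e+05 Hz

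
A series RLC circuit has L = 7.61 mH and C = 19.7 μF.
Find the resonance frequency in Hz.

Step 1 — Resonance condition Im(Z)=0 gives ω₀ = 1/√(LC).
Step 2 — ω₀ = 1/√(0.00761·1.97e-05) = 2583 rad/s.
Step 3 — f₀ = ω₀/(2π) = 411.1 Hz.

f₀ = 411.1 Hz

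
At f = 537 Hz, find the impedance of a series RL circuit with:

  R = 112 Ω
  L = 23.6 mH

Step 1 — Angular frequency: ω = 2π·f = 2π·537 = 3374 rad/s.
Step 2 — Component impedances:
  R: Z = R = 112 Ω
  L: Z = jωL = j·3374·0.0236 = 0 + j79.63 Ω
Step 3 — Series combination: Z_total = R + L = 112 + j79.63 Ω = 137.4∠35.4° Ω.

Z = 112 + j79.63 Ω = 137.4∠35.4° Ω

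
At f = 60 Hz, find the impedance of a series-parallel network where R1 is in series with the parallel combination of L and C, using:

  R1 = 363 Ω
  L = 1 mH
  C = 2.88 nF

Step 1 — Angular frequency: ω = 2π·f = 2π·60 = 377 rad/s.
Step 2 — Component impedances:
  R1: Z = R = 363 Ω
  L: Z = jωL = j·377·0.001 = 0 + j0.377 Ω
  C: Z = 1/(jωC) = -j/(ω·C) = 0 - j9.21e+05 Ω
Step 3 — Parallel branch: L || C = 1/(1/L + 1/C) = 0 + j0.377 Ω.
Step 4 — Series with R1: Z_total = R1 + (L || C) = 363 + j0.377 Ω = 363∠0.1° Ω.

Z = 363 + j0.377 Ω = 363∠0.1° Ω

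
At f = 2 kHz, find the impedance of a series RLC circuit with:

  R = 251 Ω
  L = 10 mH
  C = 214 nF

Step 1 — Angular frequency: ω = 2π·f = 2π·2000 = 1.257e+04 rad/s.
Step 2 — Component impedances:
  R: Z = R = 251 Ω
  L: Z = jωL = j·1.257e+04·0.01 = 0 + j125.7 Ω
  C: Z = 1/(jωC) = -j/(ω·C) = 0 - j371.9 Ω
Step 3 — Series combination: Z_total = R + L + C = 251 - j246.2 Ω = 351.6∠-44.4° Ω.

Z = 251 - j246.2 Ω = 351.6∠-44.4° Ω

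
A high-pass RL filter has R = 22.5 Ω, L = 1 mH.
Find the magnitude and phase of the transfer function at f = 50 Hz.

Step 1 — Angular frequency: ω = 2π·50 = 314.2 rad/s.
Step 2 — Transfer function: H(jω) = jωL/(R + jωL).
Step 3 — Numerator jωL = j·0.3142; denominator R + jωL = 22.5 + j0.3142.
Step 4 — H = 0.0001949 + j0.01396.
Step 5 — Magnitude: |H| = 0.01396 (-37.1 dB); phase: φ = 89.2°.

|H| = 0.01396 (-37.1 dB), φ = 89.2°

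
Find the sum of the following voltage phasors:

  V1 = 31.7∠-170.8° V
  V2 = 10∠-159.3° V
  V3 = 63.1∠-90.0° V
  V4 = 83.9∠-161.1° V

Step 1 — Convert each phasor to rectangular form:
  V1 = 31.7·(cos(-170.8°) + j·sin(-170.8°)) = -31.29 - j5.068 V
  V2 = 10·(cos(-159.3°) + j·sin(-159.3°)) = -9.354 - j3.535 V
  V3 = 63.1·(cos(-90.0°) + j·sin(-90.0°)) = 0 - j63.1 V
  V4 = 83.9·(cos(-161.1°) + j·sin(-161.1°)) = -79.38 - j27.18 V
Step 2 — Sum components: V_total = -120 - j98.88 V.
Step 3 — Convert to polar: |V_total| = 155.5 V, ∠V_total = -140.5°.

V_total = 155.5∠-140.5° V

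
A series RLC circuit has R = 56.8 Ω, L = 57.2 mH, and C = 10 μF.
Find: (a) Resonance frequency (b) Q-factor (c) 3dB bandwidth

Step 1 — Resonance: ω₀ = 1/√(LC) = 1/√(0.0572·1e-05) = 1322 rad/s.
Step 2 — f₀ = ω₀/(2π) = 210.4 Hz.
Step 3 — Series Q: Q = ω₀L/R = 1322·0.0572/56.8 = 1.332.
Step 4 — Bandwidth: Δω = ω₀/Q = 993 rad/s; BW = Δω/(2π) = 158 Hz.

(a) f₀ = 210.4 Hz  (b) Q = 1.332  (c) BW = 158 Hz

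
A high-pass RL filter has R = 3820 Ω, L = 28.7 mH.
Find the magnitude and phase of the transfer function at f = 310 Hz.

Step 1 — Angular frequency: ω = 2π·310 = 1948 rad/s.
Step 2 — Transfer function: H(jω) = jωL/(R + jωL).
Step 3 — Numerator jωL = j·55.9; denominator R + jωL = 3820 + j55.9.
Step 4 — H = 0.0002141 + j0.01463.
Step 5 — Magnitude: |H| = 0.01463 (-36.7 dB); phase: φ = 89.2°.

|H| = 0.01463 (-36.7 dB), φ = 89.2°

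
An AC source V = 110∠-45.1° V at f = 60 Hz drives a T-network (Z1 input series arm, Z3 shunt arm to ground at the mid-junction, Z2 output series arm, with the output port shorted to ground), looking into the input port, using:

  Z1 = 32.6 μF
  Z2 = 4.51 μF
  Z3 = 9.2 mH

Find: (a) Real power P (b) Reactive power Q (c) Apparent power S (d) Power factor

Step 1 — Angular frequency: ω = 2π·f = 2π·60 = 377 rad/s.
Step 2 — Component impedances:
  Z1: Z = 1/(jωC) = -j/(ω·C) = 0 - j81.37 Ω
  Z2: Z = 1/(jωC) = -j/(ω·C) = 0 - j588.2 Ω
  Z3: Z = jωL = j·377·0.0092 = 0 + j3.468 Ω
Step 3 — With the output port shorted to ground, the output series arm Z2 runs from the junction to ground; the shunt arm Z3 also runs from the junction to ground. They appear in parallel: Z3 || Z2 = 0 + j3.489 Ω.
Step 4 — Series with input arm Z1: Z_in = Z1 + (Z3 || Z2) = 0 - j77.88 Ω = 77.88∠-90.0° Ω.
Step 5 — Source phasor: V = 110∠-45.1° V = 77.65 - j77.92 V.
Step 6 — Current: I = V / Z = 1 + j0.997 A = 1.412∠44.9° A.
Step 7 — Complex power: S = V·I* = 0 - j155.4 VA.
Step 8 — Real power: P = Re(S) = 0 W.
Step 9 — Reactive power: Q = Im(S) = -155.4 VAR.
Step 10 — Apparent power: |S| = 155.4 VA.
Step 11 — Power factor: PF = P/|S| = 0 (leading).

(a) P = 0 W  (b) Q = -155.4 VAR  (c) S = 155.4 VA  (d) PF = 0 (leading)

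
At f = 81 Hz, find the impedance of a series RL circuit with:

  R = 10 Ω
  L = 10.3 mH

Step 1 — Angular frequency: ω = 2π·f = 2π·81 = 508.9 rad/s.
Step 2 — Component impedances:
  R: Z = R = 10 Ω
  L: Z = jωL = j·508.9·0.0103 = 0 + j5.242 Ω
Step 3 — Series combination: Z_total = R + L = 10 + j5.242 Ω = 11.29∠27.7° Ω.

Z = 10 + j5.242 Ω = 11.29∠27.7° Ω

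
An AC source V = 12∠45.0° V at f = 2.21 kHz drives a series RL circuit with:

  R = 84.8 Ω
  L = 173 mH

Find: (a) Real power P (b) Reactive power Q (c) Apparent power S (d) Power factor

Step 1 — Angular frequency: ω = 2π·f = 2π·2210 = 1.389e+04 rad/s.
Step 2 — Component impedances:
  R: Z = R = 84.8 Ω
  L: Z = jωL = j·1.389e+04·0.173 = 0 + j2402 Ω
Step 3 — Series combination: Z_total = R + L = 84.8 + j2402 Ω = 2404∠88.0° Ω.
Step 4 — Source phasor: V = 12∠45.0° V = 8.485 + j8.485 V.
Step 5 — Current: I = V / Z = 0.003652 - j0.003403 A = 0.004992∠-43.0° A.
Step 6 — Complex power: S = V·I* = 0.002113 + j0.05987 VA.
Step 7 — Real power: P = Re(S) = 0.002113 W.
Step 8 — Reactive power: Q = Im(S) = 0.05987 VAR.
Step 9 — Apparent power: |S| = 0.05991 VA.
Step 10 — Power factor: PF = P/|S| = 0.03528 (lagging).

(a) P = 0.002113 W  (b) Q = 0.05987 VAR  (c) S = 0.05991 VA  (d) PF = 0.03528 (lagging)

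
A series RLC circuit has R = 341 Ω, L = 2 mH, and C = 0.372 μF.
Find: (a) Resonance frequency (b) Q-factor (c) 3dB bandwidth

Step 1 — Resonance condition Im(Z)=0 gives ω₀ = 1/√(LC).
Step 2 — ω₀ = 1/√(0.002·3.72e-07) = 3.666e+04 rad/s.
Step 3 — f₀ = ω₀/(2π) = 5835 Hz.
Step 4 — Series Q: Q = ω₀L/R = 3.666e+04·0.002/341 = 0.215.
Step 5 — 3dB bandwidth: Δω = ω₀/Q = 1.705e+05 rad/s; BW = Δω/(2π) = 2.714e+04 Hz.

(a) f₀ = 5835 Hz  (b) Q = 0.215  (c) BW = 2.714e+04 Hz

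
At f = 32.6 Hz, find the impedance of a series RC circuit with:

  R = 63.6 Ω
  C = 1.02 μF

Step 1 — Angular frequency: ω = 2π·f = 2π·32.6 = 204.8 rad/s.
Step 2 — Component impedances:
  R: Z = R = 63.6 Ω
  C: Z = 1/(jωC) = -j/(ω·C) = 0 - j4786 Ω
Step 3 — Series combination: Z_total = R + C = 63.6 - j4786 Ω = 4787∠-89.2° Ω.

Z = 63.6 - j4786 Ω = 4787∠-89.2° Ω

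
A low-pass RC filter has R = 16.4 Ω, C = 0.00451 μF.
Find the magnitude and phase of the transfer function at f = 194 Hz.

Step 1 — Angular frequency: ω = 2π·194 = 1219 rad/s.
Step 2 — Transfer function: H(jω) = 1/(1 + jωRC).
Step 3 — Denominator: 1 + jωRC = 1 + j·1219·16.4·4.51e-09 = 1 + j9.016e-05.
Step 4 — H = 1 - j9.016e-05.
Step 5 — Magnitude: |H| = 1 (-0.0 dB); phase: φ = -0.0°.

|H| = 1 (-0.0 dB), φ = -0.0°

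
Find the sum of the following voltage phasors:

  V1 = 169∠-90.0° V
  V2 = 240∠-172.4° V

Step 1 — Convert each phasor to rectangular form:
  V1 = 169·(cos(-90.0°) + j·sin(-90.0°)) = 0 - j169 V
  V2 = 240·(cos(-172.4°) + j·sin(-172.4°)) = -237.9 - j31.74 V
Step 2 — Sum components: V_total = -237.9 - j200.7 V.
Step 3 — Convert to polar: |V_total| = 311.3 V, ∠V_total = -139.8°.

V_total = 311.3∠-139.8° V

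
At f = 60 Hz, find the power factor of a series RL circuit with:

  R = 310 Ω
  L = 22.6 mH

Step 1 — Angular frequency: ω = 2π·f = 2π·60 = 377 rad/s.
Step 2 — Component impedances:
  R: Z = R = 310 Ω
  L: Z = jωL = j·377·0.0226 = 0 + j8.52 Ω
Step 3 — Series combination: Z_total = R + L = 310 + j8.52 Ω = 310.1∠1.6° Ω.
Step 4 — Power factor: PF = cos(φ) = Re(Z)/|Z| = 310/310.12 = 0.9996.
Step 5 — Type: Im(Z) = 8.52 ⇒ lagging (phase φ = 1.6°).

PF = 0.9996 (lagging, φ = 1.6°)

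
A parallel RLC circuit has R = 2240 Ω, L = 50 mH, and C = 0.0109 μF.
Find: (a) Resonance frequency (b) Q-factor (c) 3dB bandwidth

Step 1 — Resonance: ω₀ = 1/√(LC) = 1/√(0.05·1.09e-08) = 4.284e+04 rad/s.
Step 2 — f₀ = ω₀/(2π) = 6817 Hz.
Step 3 — Parallel Q: Q = R/(ω₀L) = 2240/(4.284e+04·0.05) = 1.046.
Step 4 — Bandwidth: Δω = ω₀/Q = 4.096e+04 rad/s; BW = Δω/(2π) = 6518 Hz.

(a) f₀ = 6817 Hz  (b) Q = 1.046  (c) BW = 6518 Hz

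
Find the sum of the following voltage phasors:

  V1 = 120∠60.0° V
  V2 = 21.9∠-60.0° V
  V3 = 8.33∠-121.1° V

Step 1 — Convert each phasor to rectangular form:
  V1 = 120·(cos(60.0°) + j·sin(60.0°)) = 60 + j103.9 V
  V2 = 21.9·(cos(-60.0°) + j·sin(-60.0°)) = 10.95 - j18.97 V
  V3 = 8.33·(cos(-121.1°) + j·sin(-121.1°)) = -4.303 - j7.133 V
Step 2 — Sum components: V_total = 66.65 + j77.82 V.
Step 3 — Convert to polar: |V_total| = 102.5 V, ∠V_total = 49.4°.

V_total = 102.5∠49.4° V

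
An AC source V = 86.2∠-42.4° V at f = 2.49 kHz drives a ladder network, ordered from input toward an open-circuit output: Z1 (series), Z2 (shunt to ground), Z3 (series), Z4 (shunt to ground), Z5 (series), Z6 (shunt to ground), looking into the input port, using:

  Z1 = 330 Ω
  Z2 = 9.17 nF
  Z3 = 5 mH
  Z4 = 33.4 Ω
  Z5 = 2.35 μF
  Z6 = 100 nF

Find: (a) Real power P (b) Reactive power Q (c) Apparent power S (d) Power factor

Step 1 — Angular frequency: ω = 2π·f = 2π·2490 = 1.565e+04 rad/s.
Step 2 — Component impedances:
  Z1: Z = R = 330 Ω
  Z2: Z = 1/(jωC) = -j/(ω·C) = 0 - j6970 Ω
  Z3: Z = jωL = j·1.565e+04·0.005 = 0 + j78.23 Ω
  Z4: Z = R = 33.4 Ω
  Z5: Z = 1/(jωC) = -j/(ω·C) = 0 - j27.2 Ω
  Z6: Z = 1/(jωC) = -j/(ω·C) = 0 - j639.2 Ω
Step 3 — Ladder network (open output): work backward from the far end, alternating series and parallel combinations. Z_in = 364.1 + j77.24 Ω = 372.2∠12.0° Ω.
Step 4 — Source phasor: V = 86.2∠-42.4° V = 63.65 - j58.12 V.
Step 5 — Current: I = V / Z = 0.1349 - j0.1883 A = 0.2316∠-54.4° A.
Step 6 — Complex power: S = V·I* = 19.53 + j4.144 VA.
Step 7 — Real power: P = Re(S) = 19.53 W.
Step 8 — Reactive power: Q = Im(S) = 4.144 VAR.
Step 9 — Apparent power: |S| = 19.97 VA.
Step 10 — Power factor: PF = P/|S| = 0.9782 (lagging).

(a) P = 19.53 W  (b) Q = 4.144 VAR  (c) S = 19.97 VA  (d) PF = 0.9782 (lagging)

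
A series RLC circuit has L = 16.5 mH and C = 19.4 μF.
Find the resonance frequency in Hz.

Step 1 — Resonance condition Im(Z)=0 gives ω₀ = 1/√(LC).
Step 2 — ω₀ = 1/√(0.0165·1.94e-05) = 1767 rad/s.
Step 3 — f₀ = ω₀/(2π) = 281.3 Hz.

f₀ = 281.3 Hz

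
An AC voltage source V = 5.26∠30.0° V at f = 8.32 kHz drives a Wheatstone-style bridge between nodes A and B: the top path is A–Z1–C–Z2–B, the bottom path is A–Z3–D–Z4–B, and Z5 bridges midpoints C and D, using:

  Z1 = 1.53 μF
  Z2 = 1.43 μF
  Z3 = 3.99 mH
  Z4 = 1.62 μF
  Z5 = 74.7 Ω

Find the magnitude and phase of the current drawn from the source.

Step 1 — Angular frequency: ω = 2π·f = 2π·8320 = 5.228e+04 rad/s.
Step 2 — Component impedances:
  Z1: Z = 1/(jωC) = -j/(ω·C) = 0 - j12.5 Ω
  Z2: Z = 1/(jωC) = -j/(ω·C) = 0 - j13.38 Ω
  Z3: Z = jωL = j·5.228e+04·0.00399 = 0 + j208.6 Ω
  Z4: Z = 1/(jωC) = -j/(ω·C) = 0 - j11.81 Ω
  Z5: Z = R = 74.7 Ω
Step 3 — Bridge requires nodal analysis (the Z5 bridge couples midpoints C and D, so the two paths cannot be reduced to a simple series/parallel combination). Setting node B to ground and injecting 1 A at node A, the 3-node admittance system at A, C, D solves to V_A = Z_AB = 3.441 - j28.47 Ω = 28.68∠-83.1° Ω.
Step 4 — Source phasor: V = 5.26∠30.0° V = 4.555 + j2.63 V.
Step 5 — Ohm's law: I = V / Z_total = (4.555 + j2.63) / (3.441 - j28.47) = -0.07199 + j0.1687 A.
Step 6 — Convert to polar: |I| = 0.1834 A, ∠I = 113.1°.

I = 0.1834∠113.1° A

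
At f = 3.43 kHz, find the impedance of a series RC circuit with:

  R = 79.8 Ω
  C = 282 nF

Step 1 — Angular frequency: ω = 2π·f = 2π·3430 = 2.155e+04 rad/s.
Step 2 — Component impedances:
  R: Z = R = 79.8 Ω
  C: Z = 1/(jωC) = -j/(ω·C) = 0 - j164.5 Ω
Step 3 — Series combination: Z_total = R + C = 79.8 - j164.5 Ω = 182.9∠-64.1° Ω.

Z = 79.8 - j164.5 Ω = 182.9∠-64.1° Ω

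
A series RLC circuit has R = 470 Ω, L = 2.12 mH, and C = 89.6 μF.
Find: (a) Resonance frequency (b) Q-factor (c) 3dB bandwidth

Step 1 — Resonance: ω₀ = 1/√(LC) = 1/√(0.00212·8.96e-05) = 2294 rad/s.
Step 2 — f₀ = ω₀/(2π) = 365.2 Hz.
Step 3 — Series Q: Q = ω₀L/R = 2294·0.00212/470 = 0.01035.
Step 4 — Bandwidth: Δω = ω₀/Q = 2.217e+05 rad/s; BW = Δω/(2π) = 3.528e+04 Hz.

(a) f₀ = 365.2 Hz  (b) Q = 0.01035  (c) BW = 3.528e+04 Hz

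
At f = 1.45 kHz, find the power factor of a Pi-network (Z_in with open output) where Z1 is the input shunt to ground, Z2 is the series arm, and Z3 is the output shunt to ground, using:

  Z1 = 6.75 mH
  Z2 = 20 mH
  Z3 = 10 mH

Step 1 — Angular frequency: ω = 2π·f = 2π·1450 = 9111 rad/s.
Step 2 — Component impedances:
  Z1: Z = jωL = j·9111·0.00675 = 0 + j61.5 Ω
  Z2: Z = jωL = j·9111·0.02 = 0 + j182.2 Ω
  Z3: Z = jωL = j·9111·0.01 = 0 + j91.11 Ω
Step 3 — With open output, the series arm Z2 and the output shunt Z3 appear in series to ground: Z2 + Z3 = 0 + j273.3 Ω.
Step 4 — Parallel with input shunt Z1: Z_in = Z1 || (Z2 + Z3) = 0 + j50.2 Ω = 50.2∠90.0° Ω.
Step 5 — Power factor: PF = cos(φ) = Re(Z)/|Z| = -0/50.2 = -0.
Step 6 — Type: Im(Z) = 50.2 ⇒ lagging (phase φ = 90.0°).

PF = -0 (lagging, φ = 90.0°)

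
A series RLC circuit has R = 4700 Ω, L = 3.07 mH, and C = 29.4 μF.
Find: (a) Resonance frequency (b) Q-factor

Step 1 — Resonance condition Im(Z)=0 gives ω₀ = 1/√(LC).
Step 2 — ω₀ = 1/√(0.00307·2.94e-05) = 3329 rad/s.
Step 3 — f₀ = ω₀/(2π) = 529.8 Hz.
Step 4 — Series Q: Q = ω₀L/R = 3329·0.00307/4700 = 0.002174.

(a) f₀ = 529.8 Hz  (b) Q = 0.002174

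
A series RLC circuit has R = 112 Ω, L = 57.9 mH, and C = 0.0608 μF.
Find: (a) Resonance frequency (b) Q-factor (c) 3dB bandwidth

Step 1 — Resonance condition Im(Z)=0 gives ω₀ = 1/√(LC).
Step 2 — ω₀ = 1/√(0.0579·6.08e-08) = 1.685e+04 rad/s.
Step 3 — f₀ = ω₀/(2π) = 2682 Hz.
Step 4 — Series Q: Q = ω₀L/R = 1.685e+04·0.0579/112 = 8.713.
Step 5 — 3dB bandwidth: Δω = ω₀/Q = 1934 rad/s; BW = Δω/(2π) = 307.9 Hz.

(a) f₀ = 2682 Hz  (b) Q = 8.713  (c) BW = 307.9 Hz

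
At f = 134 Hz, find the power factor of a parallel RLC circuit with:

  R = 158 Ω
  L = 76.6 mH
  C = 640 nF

Step 1 — Angular frequency: ω = 2π·f = 2π·134 = 841.9 rad/s.
Step 2 — Component impedances:
  R: Z = R = 158 Ω
  L: Z = jωL = j·841.9·0.0766 = 0 + j64.49 Ω
  C: Z = 1/(jωC) = -j/(ω·C) = 0 - j1856 Ω
Step 3 — Parallel combination: 1/Z_total = 1/R + 1/L + 1/C; Z_total = 23.97 + j56.68 Ω = 61.54∠67.1° Ω.
Step 4 — Power factor: PF = cos(φ) = Re(Z)/|Z| = 23.97/61.54 = 0.3895.
Step 5 — Type: Im(Z) = 56.68 ⇒ lagging (phase φ = 67.1°).

PF = 0.3895 (lagging, φ = 67.1°)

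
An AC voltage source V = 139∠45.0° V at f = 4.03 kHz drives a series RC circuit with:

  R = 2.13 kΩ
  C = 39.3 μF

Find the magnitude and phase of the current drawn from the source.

Step 1 — Angular frequency: ω = 2π·f = 2π·4030 = 2.532e+04 rad/s.
Step 2 — Component impedances:
  R: Z = R = 2130 Ω
  C: Z = 1/(jωC) = -j/(ω·C) = 0 - j1.005 Ω
Step 3 — Series combination: Z_total = R + C = 2130 - j1.005 Ω = 2130∠-0.0° Ω.
Step 4 — Source phasor: V = 139∠45.0° V = 98.29 + j98.29 V.
Step 5 — Ohm's law: I = V / Z_total = (98.29 + j98.29) / (2130 - j1.005) = 0.04612 + j0.04617 A.
Step 6 — Convert to polar: |I| = 0.06526 A, ∠I = 45.0°.

I = 0.06526∠45.0° A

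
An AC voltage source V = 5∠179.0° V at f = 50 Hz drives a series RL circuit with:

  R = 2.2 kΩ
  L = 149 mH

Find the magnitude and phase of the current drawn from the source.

Step 1 — Angular frequency: ω = 2π·f = 2π·50 = 314.2 rad/s.
Step 2 — Component impedances:
  R: Z = R = 2200 Ω
  L: Z = jωL = j·314.2·0.149 = 0 + j46.81 Ω
Step 3 — Series combination: Z_total = R + L = 2200 + j46.81 Ω = 2200∠1.2° Ω.
Step 4 — Source phasor: V = 5∠179.0° V = -4.999 + j0.08726 V.
Step 5 — Ohm's law: I = V / Z_total = (-4.999 + j0.08726) / (2200 + j46.81) = -0.002271 + j8.797e-05 A.
Step 6 — Convert to polar: |I| = 0.002272 A, ∠I = 177.8°.

I = 0.002272∠177.8° A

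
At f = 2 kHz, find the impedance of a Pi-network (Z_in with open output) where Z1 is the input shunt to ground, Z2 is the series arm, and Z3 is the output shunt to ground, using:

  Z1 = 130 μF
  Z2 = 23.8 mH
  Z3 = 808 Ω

Step 1 — Angular frequency: ω = 2π·f = 2π·2000 = 1.257e+04 rad/s.
Step 2 — Component impedances:
  Z1: Z = 1/(jωC) = -j/(ω·C) = 0 - j0.6121 Ω
  Z2: Z = jωL = j·1.257e+04·0.0238 = 0 + j299.1 Ω
  Z3: Z = R = 808 Ω
Step 3 — With open output, the series arm Z2 and the output shunt Z3 appear in series to ground: Z2 + Z3 = 808 + j299.1 Ω.
Step 4 — Parallel with input shunt Z1: Z_in = Z1 || (Z2 + Z3) = 0.0004081 - j0.6123 Ω = 0.6123∠-90.0° Ω.

Z = 0.0004081 - j0.6123 Ω = 0.6123∠-90.0° Ω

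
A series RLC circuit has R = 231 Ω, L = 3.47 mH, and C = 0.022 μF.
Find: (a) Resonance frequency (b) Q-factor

Step 1 — Resonance condition Im(Z)=0 gives ω₀ = 1/√(LC).
Step 2 — ω₀ = 1/√(0.00347·2.2e-08) = 1.145e+05 rad/s.
Step 3 — f₀ = ω₀/(2π) = 1.822e+04 Hz.
Step 4 — Series Q: Q = ω₀L/R = 1.145e+05·0.00347/231 = 1.719.

(a) f₀ = 1.822e+04 Hz  (b) Q = 1.719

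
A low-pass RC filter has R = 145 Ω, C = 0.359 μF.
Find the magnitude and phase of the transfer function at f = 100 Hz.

Step 1 — Angular frequency: ω = 2π·100 = 628.3 rad/s.
Step 2 — Transfer function: H(jω) = 1/(1 + jωRC).
Step 3 — Denominator: 1 + jωRC = 1 + j·628.3·145·3.59e-07 = 1 + j0.03271.
Step 4 — H = 0.9989 - j0.03267.
Step 5 — Magnitude: |H| = 0.9995 (-0.0 dB); phase: φ = -1.9°.

|H| = 0.9995 (-0.0 dB), φ = -1.9°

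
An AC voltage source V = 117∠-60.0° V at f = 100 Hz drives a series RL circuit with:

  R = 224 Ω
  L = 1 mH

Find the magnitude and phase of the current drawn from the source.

Step 1 — Angular frequency: ω = 2π·f = 2π·100 = 628.3 rad/s.
Step 2 — Component impedances:
  R: Z = R = 224 Ω
  L: Z = jωL = j·628.3·0.001 = 0 + j0.6283 Ω
Step 3 — Series combination: Z_total = R + L = 224 + j0.6283 Ω = 224∠0.2° Ω.
Step 4 — Source phasor: V = 117∠-60.0° V = 58.5 - j101.3 V.
Step 5 — Ohm's law: I = V / Z_total = (58.5 - j101.3) / (224 + j0.6283) = 0.2599 - j0.4531 A.
Step 6 — Convert to polar: |I| = 0.5223 A, ∠I = -60.2°.

I = 0.5223∠-60.2° A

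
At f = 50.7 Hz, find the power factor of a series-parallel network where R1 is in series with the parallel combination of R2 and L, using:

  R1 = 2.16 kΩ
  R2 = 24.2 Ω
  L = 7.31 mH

Step 1 — Angular frequency: ω = 2π·f = 2π·50.7 = 318.6 rad/s.
Step 2 — Component impedances:
  R1: Z = R = 2160 Ω
  R2: Z = R = 24.2 Ω
  L: Z = jωL = j·318.6·0.00731 = 0 + j2.329 Ω
Step 3 — Parallel branch: R2 || L = 1/(1/R2 + 1/L) = 0.222 + j2.307 Ω.
Step 4 — Series with R1: Z_total = R1 + (R2 || L) = 2160 + j2.307 Ω = 2160∠0.1° Ω.
Step 5 — Power factor: PF = cos(φ) = Re(Z)/|Z| = 2160/2160 = 1.
Step 6 — Type: Im(Z) = 2.307 ⇒ lagging (phase φ = 0.1°).

PF = 1 (lagging, φ = 0.1°)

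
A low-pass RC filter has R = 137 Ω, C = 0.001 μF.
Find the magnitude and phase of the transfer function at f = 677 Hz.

Step 1 — Angular frequency: ω = 2π·677 = 4254 rad/s.
Step 2 — Transfer function: H(jω) = 1/(1 + jωRC).
Step 3 — Denominator: 1 + jωRC = 1 + j·4254·137·1e-09 = 1 + j0.0005828.
Step 4 — H = 1 - j0.0005828.
Step 5 — Magnitude: |H| = 1 (-0.0 dB); phase: φ = -0.0°.

|H| = 1 (-0.0 dB), φ = -0.0°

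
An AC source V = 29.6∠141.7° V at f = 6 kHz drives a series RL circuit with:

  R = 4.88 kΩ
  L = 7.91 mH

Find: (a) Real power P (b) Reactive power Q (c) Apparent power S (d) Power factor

Step 1 — Angular frequency: ω = 2π·f = 2π·6000 = 3.77e+04 rad/s.
Step 2 — Component impedances:
  R: Z = R = 4880 Ω
  L: Z = jωL = j·3.77e+04·0.00791 = 0 + j298.2 Ω
Step 3 — Series combination: Z_total = R + L = 4880 + j298.2 Ω = 4889∠3.5° Ω.
Step 4 — Source phasor: V = 29.6∠141.7° V = -23.23 + j18.35 V.
Step 5 — Current: I = V / Z = -0.004514 + j0.004035 A = 0.006054∠138.2° A.
Step 6 — Complex power: S = V·I* = 0.1789 + j0.01093 VA.
Step 7 — Real power: P = Re(S) = 0.1789 W.
Step 8 — Reactive power: Q = Im(S) = 0.01093 VAR.
Step 9 — Apparent power: |S| = 0.1792 VA.
Step 10 — Power factor: PF = P/|S| = 0.9981 (lagging).

(a) P = 0.1789 W  (b) Q = 0.01093 VAR  (c) S = 0.1792 VA  (d) PF = 0.9981 (lagging)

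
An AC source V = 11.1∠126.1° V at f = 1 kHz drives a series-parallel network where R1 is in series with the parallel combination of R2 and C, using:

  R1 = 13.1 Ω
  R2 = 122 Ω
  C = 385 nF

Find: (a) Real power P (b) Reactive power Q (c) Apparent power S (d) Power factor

Step 1 — Angular frequency: ω = 2π·f = 2π·1000 = 6283 rad/s.
Step 2 — Component impedances:
  R1: Z = R = 13.1 Ω
  R2: Z = R = 122 Ω
  C: Z = 1/(jωC) = -j/(ω·C) = 0 - j413.4 Ω
Step 3 — Parallel branch: R2 || C = 1/(1/R2 + 1/C) = 112.2 - j33.12 Ω.
Step 4 — Series with R1: Z_total = R1 + (R2 || C) = 125.3 - j33.12 Ω = 129.6∠-14.8° Ω.
Step 5 — Source phasor: V = 11.1∠126.1° V = -6.54 + j8.969 V.
Step 6 — Current: I = V / Z = -0.06646 + j0.054 A = 0.08563∠140.9° A.
Step 7 — Complex power: S = V·I* = 0.9189 - j0.2429 VA.
Step 8 — Real power: P = Re(S) = 0.9189 W.
Step 9 — Reactive power: Q = Im(S) = -0.2429 VAR.
Step 10 — Apparent power: |S| = 0.9505 VA.
Step 11 — Power factor: PF = P/|S| = 0.9668 (leading).

(a) P = 0.9189 W  (b) Q = -0.2429 VAR  (c) S = 0.9505 VA  (d) PF = 0.9668 (leading)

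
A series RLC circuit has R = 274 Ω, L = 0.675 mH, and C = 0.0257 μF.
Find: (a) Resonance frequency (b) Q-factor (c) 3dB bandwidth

Step 1 — Resonance condition Im(Z)=0 gives ω₀ = 1/√(LC).
Step 2 — ω₀ = 1/√(0.000675·2.57e-08) = 2.401e+05 rad/s.
Step 3 — f₀ = ω₀/(2π) = 3.821e+04 Hz.
Step 4 — Series Q: Q = ω₀L/R = 2.401e+05·0.000675/274 = 0.5915.
Step 5 — 3dB bandwidth: Δω = ω₀/Q = 4.059e+05 rad/s; BW = Δω/(2π) = 6.461e+04 Hz.

(a) f₀ = 3.821e+04 Hz  (b) Q = 0.5915  (c) BW = 6.461e+04 Hz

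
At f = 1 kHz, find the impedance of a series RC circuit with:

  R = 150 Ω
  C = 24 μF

Step 1 — Angular frequency: ω = 2π·f = 2π·1000 = 6283 rad/s.
Step 2 — Component impedances:
  R: Z = R = 150 Ω
  C: Z = 1/(jωC) = -j/(ω·C) = 0 - j6.631 Ω
Step 3 — Series combination: Z_total = R + C = 150 - j6.631 Ω = 150.1∠-2.5° Ω.

Z = 150 - j6.631 Ω = 150.1∠-2.5° Ω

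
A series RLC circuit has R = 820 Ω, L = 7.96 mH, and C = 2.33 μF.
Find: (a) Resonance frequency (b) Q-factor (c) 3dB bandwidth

Step 1 — Resonance condition Im(Z)=0 gives ω₀ = 1/√(LC).
Step 2 — ω₀ = 1/√(0.00796·2.33e-06) = 7343 rad/s.
Step 3 — f₀ = ω₀/(2π) = 1169 Hz.
Step 4 — Series Q: Q = ω₀L/R = 7343·0.00796/820 = 0.07128.
Step 5 — 3dB bandwidth: Δω = ω₀/Q = 1.03e+05 rad/s; BW = Δω/(2π) = 1.64e+04 Hz.

(a) f₀ = 1169 Hz  (b) Q = 0.07128  (c) BW = 1.64e+04 Hz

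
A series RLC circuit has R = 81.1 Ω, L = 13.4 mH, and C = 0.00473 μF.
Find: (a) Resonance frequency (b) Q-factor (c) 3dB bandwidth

Step 1 — Resonance condition Im(Z)=0 gives ω₀ = 1/√(LC).
Step 2 — ω₀ = 1/√(0.0134·4.73e-09) = 1.256e+05 rad/s.
Step 3 — f₀ = ω₀/(2π) = 1.999e+04 Hz.
Step 4 — Series Q: Q = ω₀L/R = 1.256e+05·0.0134/81.1 = 20.75.
Step 5 — 3dB bandwidth: Δω = ω₀/Q = 6052 rad/s; BW = Δω/(2π) = 963.2 Hz.

(a) f₀ = 1.999e+04 Hz  (b) Q = 20.75  (c) BW = 963.2 Hz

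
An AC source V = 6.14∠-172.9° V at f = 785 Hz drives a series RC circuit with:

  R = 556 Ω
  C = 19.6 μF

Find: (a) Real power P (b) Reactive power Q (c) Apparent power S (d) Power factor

Step 1 — Angular frequency: ω = 2π·f = 2π·785 = 4932 rad/s.
Step 2 — Component impedances:
  R: Z = R = 556 Ω
  C: Z = 1/(jωC) = -j/(ω·C) = 0 - j10.34 Ω
Step 3 — Series combination: Z_total = R + C = 556 - j10.34 Ω = 556.1∠-1.1° Ω.
Step 4 — Source phasor: V = 6.14∠-172.9° V = -6.093 - j0.7589 V.
Step 5 — Current: I = V / Z = -0.01093 - j0.001568 A = 0.01104∠-171.8° A.
Step 6 — Complex power: S = V·I* = 0.06778 - j0.001261 VA.
Step 7 — Real power: P = Re(S) = 0.06778 W.
Step 8 — Reactive power: Q = Im(S) = -0.001261 VAR.
Step 9 — Apparent power: |S| = 0.06779 VA.
Step 10 — Power factor: PF = P/|S| = 0.9998 (leading).

(a) P = 0.06778 W  (b) Q = -0.001261 VAR  (c) S = 0.06779 VA  (d) PF = 0.9998 (leading)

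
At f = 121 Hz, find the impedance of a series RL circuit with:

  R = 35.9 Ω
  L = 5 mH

Step 1 — Angular frequency: ω = 2π·f = 2π·121 = 760.3 rad/s.
Step 2 — Component impedances:
  R: Z = R = 35.9 Ω
  L: Z = jωL = j·760.3·0.005 = 0 + j3.801 Ω
Step 3 — Series combination: Z_total = R + L = 35.9 + j3.801 Ω = 36.1∠6.0° Ω.

Z = 35.9 + j3.801 Ω = 36.1∠6.0° Ω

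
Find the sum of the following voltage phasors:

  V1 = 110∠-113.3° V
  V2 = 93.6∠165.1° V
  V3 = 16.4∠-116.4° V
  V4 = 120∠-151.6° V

Step 1 — Convert each phasor to rectangular form:
  V1 = 110·(cos(-113.3°) + j·sin(-113.3°)) = -43.51 - j101 V
  V2 = 93.6·(cos(165.1°) + j·sin(165.1°)) = -90.45 + j24.07 V
  V3 = 16.4·(cos(-116.4°) + j·sin(-116.4°)) = -7.292 - j14.69 V
  V4 = 120·(cos(-151.6°) + j·sin(-151.6°)) = -105.6 - j57.07 V
Step 2 — Sum components: V_total = -246.8 - j148.7 V.
Step 3 — Convert to polar: |V_total| = 288.2 V, ∠V_total = -148.9°.

V_total = 288.2∠-148.9° V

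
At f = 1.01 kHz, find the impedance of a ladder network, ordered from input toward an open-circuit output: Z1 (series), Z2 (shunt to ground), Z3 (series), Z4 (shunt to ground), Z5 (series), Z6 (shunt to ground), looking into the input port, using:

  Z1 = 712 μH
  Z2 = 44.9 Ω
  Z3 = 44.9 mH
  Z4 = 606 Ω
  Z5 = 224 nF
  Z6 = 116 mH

Step 1 — Angular frequency: ω = 2π·f = 2π·1010 = 6346 rad/s.
Step 2 — Component impedances:
  Z1: Z = jωL = j·6346·0.000712 = 0 + j4.518 Ω
  Z2: Z = R = 44.9 Ω
  Z3: Z = jωL = j·6346·0.0449 = 0 + j284.9 Ω
  Z4: Z = R = 606 Ω
  Z5: Z = 1/(jωC) = -j/(ω·C) = 0 - j703.5 Ω
  Z6: Z = jωL = j·6346·0.116 = 0 + j736.1 Ω
Step 3 — Ladder network (open output): work backward from the far end, alternating series and parallel combinations. Z_in = 43.99 + j10.73 Ω = 45.28∠13.7° Ω.

Z = 43.99 + j10.73 Ω = 45.28∠13.7° Ω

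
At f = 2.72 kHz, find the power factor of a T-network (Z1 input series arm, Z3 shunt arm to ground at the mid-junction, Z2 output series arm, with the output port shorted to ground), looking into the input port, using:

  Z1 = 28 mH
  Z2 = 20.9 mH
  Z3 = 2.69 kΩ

Step 1 — Angular frequency: ω = 2π·f = 2π·2720 = 1.709e+04 rad/s.
Step 2 — Component impedances:
  Z1: Z = jωL = j·1.709e+04·0.028 = 0 + j478.5 Ω
  Z2: Z = jωL = j·1.709e+04·0.0209 = 0 + j357.2 Ω
  Z3: Z = R = 2690 Ω
Step 3 — With the output port shorted to ground, the output series arm Z2 runs from the junction to ground; the shunt arm Z3 also runs from the junction to ground. They appear in parallel: Z3 || Z2 = 46.61 + j351 Ω.
Step 4 — Series with input arm Z1: Z_in = Z1 + (Z3 || Z2) = 46.61 + j829.5 Ω = 830.8∠86.8° Ω.
Step 5 — Power factor: PF = cos(φ) = Re(Z)/|Z| = 46.61/830.8 = 0.0561.
Step 6 — Type: Im(Z) = 829.5 ⇒ lagging (phase φ = 86.8°).

PF = 0.0561 (lagging, φ = 86.8°)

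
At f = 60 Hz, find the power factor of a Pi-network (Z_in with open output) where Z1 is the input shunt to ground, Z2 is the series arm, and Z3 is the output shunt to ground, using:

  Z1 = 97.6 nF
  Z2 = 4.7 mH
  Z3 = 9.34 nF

Step 1 — Angular frequency: ω = 2π·f = 2π·60 = 377 rad/s.
Step 2 — Component impedances:
  Z1: Z = 1/(jωC) = -j/(ω·C) = 0 - j2.718e+04 Ω
  Z2: Z = jωL = j·377·0.0047 = 0 + j1.772 Ω
  Z3: Z = 1/(jωC) = -j/(ω·C) = 0 - j2.84e+05 Ω
Step 3 — With open output, the series arm Z2 and the output shunt Z3 appear in series to ground: Z2 + Z3 = 0 - j2.84e+05 Ω.
Step 4 — Parallel with input shunt Z1: Z_in = Z1 || (Z2 + Z3) = 0 - j2.48e+04 Ω = 2.48e+04∠-90.0° Ω.
Step 5 — Power factor: PF = cos(φ) = Re(Z)/|Z| = 0/2.48e+04 = 0.
Step 6 — Type: Im(Z) = -2.48e+04 ⇒ leading (phase φ = -90.0°).

PF = 0 (leading, φ = -90.0°)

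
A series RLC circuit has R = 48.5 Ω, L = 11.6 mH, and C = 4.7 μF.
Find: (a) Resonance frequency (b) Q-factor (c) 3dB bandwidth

Step 1 — Resonance: ω₀ = 1/√(LC) = 1/√(0.0116·4.7e-06) = 4283 rad/s.
Step 2 — f₀ = ω₀/(2π) = 681.6 Hz.
Step 3 — Series Q: Q = ω₀L/R = 4283·0.0116/48.5 = 1.024.
Step 4 — Bandwidth: Δω = ω₀/Q = 4181 rad/s; BW = Δω/(2π) = 665.4 Hz.

(a) f₀ = 681.6 Hz  (b) Q = 1.024  (c) BW = 665.4 Hz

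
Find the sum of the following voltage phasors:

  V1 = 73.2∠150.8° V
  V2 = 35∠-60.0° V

Step 1 — Convert each phasor to rectangular form:
  V1 = 73.2·(cos(150.8°) + j·sin(150.8°)) = -63.9 + j35.71 V
  V2 = 35·(cos(-60.0°) + j·sin(-60.0°)) = 17.5 - j30.31 V
Step 2 — Sum components: V_total = -46.4 + j5.4 V.
Step 3 — Convert to polar: |V_total| = 46.71 V, ∠V_total = 173.4°.

V_total = 46.71∠173.4° V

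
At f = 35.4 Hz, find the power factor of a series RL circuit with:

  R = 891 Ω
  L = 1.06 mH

Step 1 — Angular frequency: ω = 2π·f = 2π·35.4 = 222.4 rad/s.
Step 2 — Component impedances:
  R: Z = R = 891 Ω
  L: Z = jωL = j·222.4·0.00106 = 0 + j0.2358 Ω
Step 3 — Series combination: Z_total = R + L = 891 + j0.2358 Ω = 891∠0.0° Ω.
Step 4 — Power factor: PF = cos(φ) = Re(Z)/|Z| = 891/891 = 1.
Step 5 — Type: Im(Z) = 0.2358 ⇒ lagging (phase φ = 0.0°).

PF = 1 (lagging, φ = 0.0°)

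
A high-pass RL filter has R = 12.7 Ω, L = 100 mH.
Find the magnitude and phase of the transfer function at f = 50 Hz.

Step 1 — Angular frequency: ω = 2π·50 = 314.2 rad/s.
Step 2 — Transfer function: H(jω) = jωL/(R + jωL).
Step 3 — Numerator jωL = j·31.42; denominator R + jωL = 12.7 + j31.42.
Step 4 — H = 0.8595 + j0.3475.
Step 5 — Magnitude: |H| = 0.9271 (-0.7 dB); phase: φ = 22.0°.

|H| = 0.9271 (-0.7 dB), φ = 22.0°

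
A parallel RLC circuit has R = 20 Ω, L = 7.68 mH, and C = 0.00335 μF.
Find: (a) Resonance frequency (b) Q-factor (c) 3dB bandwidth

Step 1 — Resonance: ω₀ = 1/√(LC) = 1/√(0.00768·3.35e-09) = 1.972e+05 rad/s.
Step 2 — f₀ = ω₀/(2π) = 3.138e+04 Hz.
Step 3 — Parallel Q: Q = R/(ω₀L) = 20/(1.972e+05·0.00768) = 0.01321.
Step 4 — Bandwidth: Δω = ω₀/Q = 1.493e+07 rad/s; BW = Δω/(2π) = 2.375e+06 Hz.

(a) f₀ = 3.138e+04 Hz  (b) Q = 0.01321  (c) BW = 2.375e+06 Hz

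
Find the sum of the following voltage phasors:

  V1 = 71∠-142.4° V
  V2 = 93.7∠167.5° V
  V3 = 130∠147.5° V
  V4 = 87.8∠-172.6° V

Step 1 — Convert each phasor to rectangular form:
  V1 = 71·(cos(-142.4°) + j·sin(-142.4°)) = -56.25 - j43.32 V
  V2 = 93.7·(cos(167.5°) + j·sin(167.5°)) = -91.48 + j20.28 V
  V3 = 130·(cos(147.5°) + j·sin(147.5°)) = -109.6 + j69.85 V
  V4 = 87.8·(cos(-172.6°) + j·sin(-172.6°)) = -87.07 - j11.31 V
Step 2 — Sum components: V_total = -344.4 + j35.5 V.
Step 3 — Convert to polar: |V_total| = 346.3 V, ∠V_total = 174.1°.

V_total = 346.3∠174.1° V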